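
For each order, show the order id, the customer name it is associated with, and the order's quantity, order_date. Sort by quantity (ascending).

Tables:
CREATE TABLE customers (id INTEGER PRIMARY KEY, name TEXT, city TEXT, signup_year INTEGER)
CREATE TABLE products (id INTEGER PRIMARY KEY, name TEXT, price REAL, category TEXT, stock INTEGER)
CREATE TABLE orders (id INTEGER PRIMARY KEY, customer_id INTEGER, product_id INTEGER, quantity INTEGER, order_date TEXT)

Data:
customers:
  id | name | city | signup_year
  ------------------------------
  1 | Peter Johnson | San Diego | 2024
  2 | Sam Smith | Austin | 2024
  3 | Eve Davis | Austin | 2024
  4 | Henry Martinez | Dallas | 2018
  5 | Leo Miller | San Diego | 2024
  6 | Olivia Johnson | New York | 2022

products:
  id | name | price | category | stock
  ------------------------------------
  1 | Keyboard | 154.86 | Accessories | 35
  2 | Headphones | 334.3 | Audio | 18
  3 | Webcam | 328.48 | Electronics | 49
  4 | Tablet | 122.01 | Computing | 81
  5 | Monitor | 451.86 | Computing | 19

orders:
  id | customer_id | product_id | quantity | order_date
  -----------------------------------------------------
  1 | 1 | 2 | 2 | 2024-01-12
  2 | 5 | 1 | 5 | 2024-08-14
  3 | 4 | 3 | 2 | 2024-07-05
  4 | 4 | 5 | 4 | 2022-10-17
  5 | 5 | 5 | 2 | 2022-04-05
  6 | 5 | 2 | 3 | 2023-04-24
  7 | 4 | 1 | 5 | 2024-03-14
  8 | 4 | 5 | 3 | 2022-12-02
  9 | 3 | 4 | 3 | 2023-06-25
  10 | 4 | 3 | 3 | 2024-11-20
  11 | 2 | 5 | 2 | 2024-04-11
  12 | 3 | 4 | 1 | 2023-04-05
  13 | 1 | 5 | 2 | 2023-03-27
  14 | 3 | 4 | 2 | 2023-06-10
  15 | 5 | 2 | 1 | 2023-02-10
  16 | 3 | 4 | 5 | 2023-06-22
SELECT c.id, p.name AS customer, c.quantity, c.order_date FROM orders c JOIN customers p ON c.customer_id = p.id ORDER BY c.quantity ASC

Execution result:
id | customer | quantity | order_date
12 | Eve Davis | 1 | 2023-04-05
15 | Leo Miller | 1 | 2023-02-10
1 | Peter Johnson | 2 | 2024-01-12
3 | Henry Martinez | 2 | 2024-07-05
5 | Leo Miller | 2 | 2022-04-05
11 | Sam Smith | 2 | 2024-04-11
13 | Peter Johnson | 2 | 2023-03-27
14 | Eve Davis | 2 | 2023-06-10
6 | Leo Miller | 3 | 2023-04-24
8 | Henry Martinez | 3 | 2022-12-02
9 | Eve Davis | 3 | 2023-06-25
10 | Henry Martinez | 3 | 2024-11-20
4 | Henry Martinez | 4 | 2022-10-17
2 | Leo Miller | 5 | 2024-08-14
7 | Henry Martinez | 5 | 2024-03-14
16 | Eve Davis | 5 | 2023-06-22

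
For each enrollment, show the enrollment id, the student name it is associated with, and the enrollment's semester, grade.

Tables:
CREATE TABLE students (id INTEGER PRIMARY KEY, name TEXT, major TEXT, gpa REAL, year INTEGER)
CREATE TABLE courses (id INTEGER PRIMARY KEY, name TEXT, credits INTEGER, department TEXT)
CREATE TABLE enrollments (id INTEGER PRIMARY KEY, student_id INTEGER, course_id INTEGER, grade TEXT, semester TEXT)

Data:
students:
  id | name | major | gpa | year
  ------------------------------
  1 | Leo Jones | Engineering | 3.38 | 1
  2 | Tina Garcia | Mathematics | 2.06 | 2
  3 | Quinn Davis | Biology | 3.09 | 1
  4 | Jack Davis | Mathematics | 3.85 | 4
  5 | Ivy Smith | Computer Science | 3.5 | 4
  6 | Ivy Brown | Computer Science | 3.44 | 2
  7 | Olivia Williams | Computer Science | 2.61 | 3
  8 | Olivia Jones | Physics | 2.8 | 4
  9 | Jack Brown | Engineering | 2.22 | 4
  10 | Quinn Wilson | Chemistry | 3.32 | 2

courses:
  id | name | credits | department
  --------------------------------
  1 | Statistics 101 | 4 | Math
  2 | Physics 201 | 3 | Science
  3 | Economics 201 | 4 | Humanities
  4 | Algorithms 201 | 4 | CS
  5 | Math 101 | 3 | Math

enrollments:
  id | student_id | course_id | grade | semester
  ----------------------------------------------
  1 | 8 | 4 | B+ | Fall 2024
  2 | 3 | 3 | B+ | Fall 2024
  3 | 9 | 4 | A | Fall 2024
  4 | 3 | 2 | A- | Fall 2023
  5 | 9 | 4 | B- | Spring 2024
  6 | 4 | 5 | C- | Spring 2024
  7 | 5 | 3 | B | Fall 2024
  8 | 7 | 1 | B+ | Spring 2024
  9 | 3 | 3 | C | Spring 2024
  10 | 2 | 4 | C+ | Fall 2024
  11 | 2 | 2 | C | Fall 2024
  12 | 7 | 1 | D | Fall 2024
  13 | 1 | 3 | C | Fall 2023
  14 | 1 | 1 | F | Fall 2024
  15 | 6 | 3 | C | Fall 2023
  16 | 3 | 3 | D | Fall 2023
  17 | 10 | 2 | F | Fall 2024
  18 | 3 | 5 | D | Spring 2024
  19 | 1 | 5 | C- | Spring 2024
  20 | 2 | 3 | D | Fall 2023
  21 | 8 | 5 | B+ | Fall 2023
SELECT c.id, p.name AS student, c.semester, c.grade FROM enrollments c JOIN students p ON c.student_id = p.id

Execution result:
id | student | semester | grade
1 | Olivia Jones | Fall 2024 | B+
2 | Quinn Davis | Fall 2024 | B+
3 | Jack Brown | Fall 2024 | A
4 | Quinn Davis | Fall 2023 | A-
5 | Jack Brown | Spring 2024 | B-
6 | Jack Davis | Spring 2024 | C-
7 | Ivy Smith | Fall 2024 | B
8 | Olivia Williams | Spring 2024 | B+
9 | Quinn Davis | Spring 2024 | C
10 | Tina Garcia | Fall 2024 | C+
11 | Tina Garcia | Fall 2024 | C
12 | Olivia Williams | Fall 2024 | D
13 | Leo Jones | Fall 2023 | C
14 | Leo Jones | Fall 2024 | F
15 | Ivy Brown | Fall 2023 | C
16 | Quinn Davis | Fall 2023 | D
17 | Quinn Wilson | Fall 2024 | F
18 | Quinn Davis | Spring 2024 | D
19 | Leo Jones | Spring 2024 | C-
20 | Tina Garcia | Fall 2023 | D
21 | Olivia Jones | Fall 2023 | B+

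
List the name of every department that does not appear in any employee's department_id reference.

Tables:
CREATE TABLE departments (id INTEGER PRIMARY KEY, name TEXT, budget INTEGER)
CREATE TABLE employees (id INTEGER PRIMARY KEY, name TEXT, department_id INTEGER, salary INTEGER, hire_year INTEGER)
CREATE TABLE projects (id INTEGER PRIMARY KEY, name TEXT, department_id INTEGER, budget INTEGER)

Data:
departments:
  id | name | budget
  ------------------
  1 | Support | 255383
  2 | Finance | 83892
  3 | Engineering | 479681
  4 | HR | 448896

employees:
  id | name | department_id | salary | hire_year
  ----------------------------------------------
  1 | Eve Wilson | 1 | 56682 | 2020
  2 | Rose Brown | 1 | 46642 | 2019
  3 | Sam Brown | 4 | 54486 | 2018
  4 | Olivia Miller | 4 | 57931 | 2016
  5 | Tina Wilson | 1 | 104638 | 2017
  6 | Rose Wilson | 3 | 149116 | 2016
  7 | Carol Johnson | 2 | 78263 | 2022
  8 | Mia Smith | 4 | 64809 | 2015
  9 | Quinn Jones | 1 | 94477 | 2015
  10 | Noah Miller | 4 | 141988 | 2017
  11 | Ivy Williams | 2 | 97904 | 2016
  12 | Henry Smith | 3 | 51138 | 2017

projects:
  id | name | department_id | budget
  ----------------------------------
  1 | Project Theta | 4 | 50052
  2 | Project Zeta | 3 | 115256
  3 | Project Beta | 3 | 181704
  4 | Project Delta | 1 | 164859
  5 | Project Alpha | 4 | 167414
SELECT p.name FROM departments p LEFT JOIN employees c ON c.department_id = p.id WHERE c.id IS NULL

Execution result:
(no rows)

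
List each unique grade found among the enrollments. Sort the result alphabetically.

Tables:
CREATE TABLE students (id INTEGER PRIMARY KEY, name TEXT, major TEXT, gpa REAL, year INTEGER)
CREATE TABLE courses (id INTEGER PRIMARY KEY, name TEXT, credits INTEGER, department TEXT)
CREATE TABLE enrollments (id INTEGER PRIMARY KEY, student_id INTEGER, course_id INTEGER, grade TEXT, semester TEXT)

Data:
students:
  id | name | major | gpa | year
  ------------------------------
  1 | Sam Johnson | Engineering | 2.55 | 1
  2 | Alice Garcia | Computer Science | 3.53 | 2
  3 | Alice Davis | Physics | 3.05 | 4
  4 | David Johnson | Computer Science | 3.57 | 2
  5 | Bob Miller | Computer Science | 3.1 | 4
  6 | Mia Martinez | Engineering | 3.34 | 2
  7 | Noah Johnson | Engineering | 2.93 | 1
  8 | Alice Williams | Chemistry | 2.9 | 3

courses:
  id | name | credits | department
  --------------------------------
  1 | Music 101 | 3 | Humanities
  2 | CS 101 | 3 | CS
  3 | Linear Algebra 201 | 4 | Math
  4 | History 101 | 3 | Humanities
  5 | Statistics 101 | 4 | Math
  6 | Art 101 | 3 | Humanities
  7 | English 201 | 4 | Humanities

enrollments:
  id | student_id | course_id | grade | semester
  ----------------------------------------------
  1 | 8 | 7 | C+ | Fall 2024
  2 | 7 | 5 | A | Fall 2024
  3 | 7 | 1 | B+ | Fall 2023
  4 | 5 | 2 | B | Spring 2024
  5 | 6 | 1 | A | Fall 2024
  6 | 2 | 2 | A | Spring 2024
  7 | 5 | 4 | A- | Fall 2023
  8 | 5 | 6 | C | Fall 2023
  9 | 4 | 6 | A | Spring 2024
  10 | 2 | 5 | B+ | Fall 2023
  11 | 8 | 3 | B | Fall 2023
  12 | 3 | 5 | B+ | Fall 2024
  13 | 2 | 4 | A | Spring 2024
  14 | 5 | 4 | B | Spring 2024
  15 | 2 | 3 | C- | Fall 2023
SELECT DISTINCT grade FROM enrollments ORDER BY grade

Execution result:
grade
A
A-
B
B+
C
C+
C-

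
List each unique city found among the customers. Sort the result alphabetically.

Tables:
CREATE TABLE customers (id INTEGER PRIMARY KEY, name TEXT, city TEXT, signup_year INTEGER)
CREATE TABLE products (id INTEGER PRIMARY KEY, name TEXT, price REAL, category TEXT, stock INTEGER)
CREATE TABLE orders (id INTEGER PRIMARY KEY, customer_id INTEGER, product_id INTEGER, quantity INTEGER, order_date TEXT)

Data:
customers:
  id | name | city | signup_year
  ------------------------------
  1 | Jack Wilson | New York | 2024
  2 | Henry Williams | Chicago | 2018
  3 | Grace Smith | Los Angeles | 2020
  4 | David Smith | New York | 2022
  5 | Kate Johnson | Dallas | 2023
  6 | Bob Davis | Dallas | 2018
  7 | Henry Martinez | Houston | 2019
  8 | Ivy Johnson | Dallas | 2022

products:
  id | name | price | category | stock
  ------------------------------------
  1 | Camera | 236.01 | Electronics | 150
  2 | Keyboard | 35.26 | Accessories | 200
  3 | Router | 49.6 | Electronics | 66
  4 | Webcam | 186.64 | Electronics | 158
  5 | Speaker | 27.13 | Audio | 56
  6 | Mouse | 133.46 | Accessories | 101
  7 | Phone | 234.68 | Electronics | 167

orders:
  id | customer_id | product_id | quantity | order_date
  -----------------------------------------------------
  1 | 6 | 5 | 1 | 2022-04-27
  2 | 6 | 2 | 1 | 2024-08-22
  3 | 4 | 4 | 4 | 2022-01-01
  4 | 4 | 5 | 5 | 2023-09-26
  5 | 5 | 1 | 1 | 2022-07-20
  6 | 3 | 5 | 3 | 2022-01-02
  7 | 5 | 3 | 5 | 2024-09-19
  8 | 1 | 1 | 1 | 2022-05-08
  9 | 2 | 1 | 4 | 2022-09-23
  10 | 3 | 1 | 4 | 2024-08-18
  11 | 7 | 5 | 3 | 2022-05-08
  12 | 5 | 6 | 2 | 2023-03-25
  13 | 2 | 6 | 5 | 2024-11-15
SELECT DISTINCT city FROM customers ORDER BY city

Execution result:
city
Chicago
Dallas
Houston
Los Angeles
New York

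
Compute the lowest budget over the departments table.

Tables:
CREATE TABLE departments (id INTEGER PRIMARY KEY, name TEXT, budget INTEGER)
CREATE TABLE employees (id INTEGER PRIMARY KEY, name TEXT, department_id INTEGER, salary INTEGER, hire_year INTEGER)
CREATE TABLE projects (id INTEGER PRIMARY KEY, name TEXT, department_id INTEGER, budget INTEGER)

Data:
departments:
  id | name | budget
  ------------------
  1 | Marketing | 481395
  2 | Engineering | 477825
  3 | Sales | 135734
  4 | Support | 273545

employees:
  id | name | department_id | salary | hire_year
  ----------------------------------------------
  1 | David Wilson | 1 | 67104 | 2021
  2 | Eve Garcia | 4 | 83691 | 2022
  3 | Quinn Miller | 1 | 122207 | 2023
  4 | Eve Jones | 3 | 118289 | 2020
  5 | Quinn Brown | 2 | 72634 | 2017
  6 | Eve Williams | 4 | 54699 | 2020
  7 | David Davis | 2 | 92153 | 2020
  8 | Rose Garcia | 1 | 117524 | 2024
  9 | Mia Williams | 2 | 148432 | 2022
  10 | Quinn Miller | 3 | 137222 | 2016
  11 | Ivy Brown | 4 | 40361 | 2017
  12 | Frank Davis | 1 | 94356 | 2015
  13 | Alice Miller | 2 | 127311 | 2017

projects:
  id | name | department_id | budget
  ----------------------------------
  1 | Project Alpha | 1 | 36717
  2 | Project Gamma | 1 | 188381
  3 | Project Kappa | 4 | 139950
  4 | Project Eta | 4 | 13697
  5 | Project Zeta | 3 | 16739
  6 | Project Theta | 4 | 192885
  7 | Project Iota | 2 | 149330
SELECT MIN(budget) FROM departments

Execution result:
135734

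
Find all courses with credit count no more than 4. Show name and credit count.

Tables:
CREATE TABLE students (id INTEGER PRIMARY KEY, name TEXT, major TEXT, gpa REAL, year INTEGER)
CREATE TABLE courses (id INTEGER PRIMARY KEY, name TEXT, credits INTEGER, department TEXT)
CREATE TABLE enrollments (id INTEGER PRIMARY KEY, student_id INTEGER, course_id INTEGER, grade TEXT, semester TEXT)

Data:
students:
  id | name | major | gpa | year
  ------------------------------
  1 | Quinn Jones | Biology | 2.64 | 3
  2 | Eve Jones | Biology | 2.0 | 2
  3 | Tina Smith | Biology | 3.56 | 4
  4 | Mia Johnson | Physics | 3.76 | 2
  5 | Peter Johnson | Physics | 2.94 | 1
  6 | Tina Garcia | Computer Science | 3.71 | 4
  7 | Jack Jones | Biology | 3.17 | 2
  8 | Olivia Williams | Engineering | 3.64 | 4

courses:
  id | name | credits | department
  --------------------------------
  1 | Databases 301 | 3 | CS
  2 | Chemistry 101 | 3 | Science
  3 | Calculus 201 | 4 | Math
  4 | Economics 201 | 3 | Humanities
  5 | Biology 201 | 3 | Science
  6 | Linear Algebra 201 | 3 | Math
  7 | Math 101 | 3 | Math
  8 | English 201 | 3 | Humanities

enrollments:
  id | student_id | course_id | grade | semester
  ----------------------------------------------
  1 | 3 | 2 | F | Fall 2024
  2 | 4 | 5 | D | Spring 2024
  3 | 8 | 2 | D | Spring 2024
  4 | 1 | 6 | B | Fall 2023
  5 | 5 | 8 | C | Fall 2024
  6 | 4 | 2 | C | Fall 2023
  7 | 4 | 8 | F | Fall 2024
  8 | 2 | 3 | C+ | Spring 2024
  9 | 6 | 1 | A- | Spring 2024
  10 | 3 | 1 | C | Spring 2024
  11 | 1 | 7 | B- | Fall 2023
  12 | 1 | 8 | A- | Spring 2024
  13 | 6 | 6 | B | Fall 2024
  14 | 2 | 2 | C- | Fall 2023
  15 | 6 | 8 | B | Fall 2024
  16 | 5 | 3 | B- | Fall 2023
SELECT name, credits FROM courses WHERE credits <= 4

Execution result:
name | credits
Databases 301 | 3
Chemistry 101 | 3
Calculus 201 | 4
Economics 201 | 3
Biology 201 | 3
Linear Algebra 201 | 3
Math 101 | 3
English 201 | 3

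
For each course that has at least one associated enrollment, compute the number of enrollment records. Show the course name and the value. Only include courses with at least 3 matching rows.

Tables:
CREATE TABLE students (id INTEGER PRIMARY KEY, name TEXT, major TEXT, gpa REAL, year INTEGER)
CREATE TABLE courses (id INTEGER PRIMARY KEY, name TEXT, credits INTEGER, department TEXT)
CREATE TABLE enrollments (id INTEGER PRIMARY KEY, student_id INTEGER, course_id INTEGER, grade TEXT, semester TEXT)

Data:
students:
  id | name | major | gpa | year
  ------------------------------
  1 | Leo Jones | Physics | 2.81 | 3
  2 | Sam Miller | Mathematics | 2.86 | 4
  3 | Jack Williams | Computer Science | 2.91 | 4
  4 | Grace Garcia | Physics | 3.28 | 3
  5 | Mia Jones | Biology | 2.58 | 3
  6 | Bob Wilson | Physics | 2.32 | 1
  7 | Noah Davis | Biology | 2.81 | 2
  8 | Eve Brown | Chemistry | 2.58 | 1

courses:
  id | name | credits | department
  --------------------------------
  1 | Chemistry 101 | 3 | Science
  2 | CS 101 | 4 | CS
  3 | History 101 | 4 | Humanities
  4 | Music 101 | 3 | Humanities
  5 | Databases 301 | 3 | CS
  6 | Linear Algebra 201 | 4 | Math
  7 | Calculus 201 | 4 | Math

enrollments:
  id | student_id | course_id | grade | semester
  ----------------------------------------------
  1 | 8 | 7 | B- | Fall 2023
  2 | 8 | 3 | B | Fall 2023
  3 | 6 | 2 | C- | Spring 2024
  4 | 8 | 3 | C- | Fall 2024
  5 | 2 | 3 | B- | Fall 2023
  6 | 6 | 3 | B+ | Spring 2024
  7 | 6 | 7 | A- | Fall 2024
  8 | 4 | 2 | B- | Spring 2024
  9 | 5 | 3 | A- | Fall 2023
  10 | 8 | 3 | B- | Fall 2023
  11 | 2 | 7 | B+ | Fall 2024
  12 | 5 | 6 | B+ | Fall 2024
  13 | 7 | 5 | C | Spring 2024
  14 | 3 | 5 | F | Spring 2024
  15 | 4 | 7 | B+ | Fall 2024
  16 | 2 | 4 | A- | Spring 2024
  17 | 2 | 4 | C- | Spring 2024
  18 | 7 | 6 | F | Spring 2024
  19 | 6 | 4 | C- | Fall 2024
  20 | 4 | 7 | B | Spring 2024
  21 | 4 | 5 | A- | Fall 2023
SELECT p.name, COUNT(*) AS n FROM enrollments c JOIN courses p ON c.course_id = p.id GROUP BY p.id, p.name HAVING COUNT(*) >= 3

Execution result:
name | n
History 101 | 6
Music 101 | 3
Databases 301 | 3
Calculus 201 | 5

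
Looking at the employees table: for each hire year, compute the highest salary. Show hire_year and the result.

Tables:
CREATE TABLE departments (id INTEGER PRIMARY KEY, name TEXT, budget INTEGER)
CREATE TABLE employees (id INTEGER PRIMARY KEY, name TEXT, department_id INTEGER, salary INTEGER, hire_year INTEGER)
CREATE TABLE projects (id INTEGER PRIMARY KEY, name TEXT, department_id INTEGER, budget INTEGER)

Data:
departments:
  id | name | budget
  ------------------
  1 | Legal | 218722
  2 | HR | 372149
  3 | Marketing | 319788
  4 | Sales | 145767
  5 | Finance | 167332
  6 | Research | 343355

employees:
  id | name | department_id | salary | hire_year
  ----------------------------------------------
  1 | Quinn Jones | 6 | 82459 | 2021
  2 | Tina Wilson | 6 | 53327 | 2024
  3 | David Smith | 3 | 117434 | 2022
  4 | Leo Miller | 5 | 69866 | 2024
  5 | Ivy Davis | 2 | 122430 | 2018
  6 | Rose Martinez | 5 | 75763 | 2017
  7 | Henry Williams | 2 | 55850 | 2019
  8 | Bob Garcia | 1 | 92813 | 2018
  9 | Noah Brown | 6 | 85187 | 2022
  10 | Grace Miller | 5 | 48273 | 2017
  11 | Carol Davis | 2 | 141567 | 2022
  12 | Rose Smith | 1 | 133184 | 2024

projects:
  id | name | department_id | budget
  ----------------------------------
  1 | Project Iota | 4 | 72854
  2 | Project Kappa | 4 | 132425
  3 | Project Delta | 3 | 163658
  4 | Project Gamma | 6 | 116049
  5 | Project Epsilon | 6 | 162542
SELECT hire_year, MAX(salary) AS max_salary FROM employees GROUP BY hire_year

Execution result:
hire_year | max_salary
2017 | 75763
2018 | 122430
2019 | 55850
2021 | 82459
2022 | 141567
2024 | 133184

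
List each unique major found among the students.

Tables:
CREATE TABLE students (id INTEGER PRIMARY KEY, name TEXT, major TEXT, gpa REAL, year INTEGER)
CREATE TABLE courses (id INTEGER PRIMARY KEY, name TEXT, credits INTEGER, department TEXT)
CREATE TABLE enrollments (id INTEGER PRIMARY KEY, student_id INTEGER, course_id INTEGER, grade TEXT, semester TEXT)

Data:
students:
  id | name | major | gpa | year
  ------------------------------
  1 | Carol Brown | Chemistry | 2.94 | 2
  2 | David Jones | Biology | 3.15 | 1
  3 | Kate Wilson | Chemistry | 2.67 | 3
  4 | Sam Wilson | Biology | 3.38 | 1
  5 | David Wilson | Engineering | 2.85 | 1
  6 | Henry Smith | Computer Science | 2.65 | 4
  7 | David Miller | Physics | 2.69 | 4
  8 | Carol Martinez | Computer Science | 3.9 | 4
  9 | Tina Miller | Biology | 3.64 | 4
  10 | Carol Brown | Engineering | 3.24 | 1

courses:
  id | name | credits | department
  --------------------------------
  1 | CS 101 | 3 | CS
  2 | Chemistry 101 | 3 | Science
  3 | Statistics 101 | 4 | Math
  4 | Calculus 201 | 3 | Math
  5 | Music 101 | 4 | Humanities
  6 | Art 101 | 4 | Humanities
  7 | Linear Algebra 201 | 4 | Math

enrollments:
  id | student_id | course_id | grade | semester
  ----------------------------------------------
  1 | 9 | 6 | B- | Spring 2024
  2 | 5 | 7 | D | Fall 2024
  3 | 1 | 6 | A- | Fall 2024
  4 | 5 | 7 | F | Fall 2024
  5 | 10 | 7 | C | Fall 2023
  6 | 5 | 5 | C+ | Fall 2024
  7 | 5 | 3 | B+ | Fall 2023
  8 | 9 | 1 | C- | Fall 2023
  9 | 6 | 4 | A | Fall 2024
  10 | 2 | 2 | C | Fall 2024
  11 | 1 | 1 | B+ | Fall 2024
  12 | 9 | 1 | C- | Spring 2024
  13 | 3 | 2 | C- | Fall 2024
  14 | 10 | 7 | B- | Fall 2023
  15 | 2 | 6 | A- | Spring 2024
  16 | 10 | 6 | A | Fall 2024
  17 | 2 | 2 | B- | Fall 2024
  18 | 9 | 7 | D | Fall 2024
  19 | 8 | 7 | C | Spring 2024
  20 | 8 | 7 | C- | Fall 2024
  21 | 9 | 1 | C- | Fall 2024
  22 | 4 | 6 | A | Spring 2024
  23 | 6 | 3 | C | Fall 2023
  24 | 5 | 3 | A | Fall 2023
SELECT DISTINCT major FROM students

Execution result:
major
Chemistry
Biology
Engineering
Computer Science
Physics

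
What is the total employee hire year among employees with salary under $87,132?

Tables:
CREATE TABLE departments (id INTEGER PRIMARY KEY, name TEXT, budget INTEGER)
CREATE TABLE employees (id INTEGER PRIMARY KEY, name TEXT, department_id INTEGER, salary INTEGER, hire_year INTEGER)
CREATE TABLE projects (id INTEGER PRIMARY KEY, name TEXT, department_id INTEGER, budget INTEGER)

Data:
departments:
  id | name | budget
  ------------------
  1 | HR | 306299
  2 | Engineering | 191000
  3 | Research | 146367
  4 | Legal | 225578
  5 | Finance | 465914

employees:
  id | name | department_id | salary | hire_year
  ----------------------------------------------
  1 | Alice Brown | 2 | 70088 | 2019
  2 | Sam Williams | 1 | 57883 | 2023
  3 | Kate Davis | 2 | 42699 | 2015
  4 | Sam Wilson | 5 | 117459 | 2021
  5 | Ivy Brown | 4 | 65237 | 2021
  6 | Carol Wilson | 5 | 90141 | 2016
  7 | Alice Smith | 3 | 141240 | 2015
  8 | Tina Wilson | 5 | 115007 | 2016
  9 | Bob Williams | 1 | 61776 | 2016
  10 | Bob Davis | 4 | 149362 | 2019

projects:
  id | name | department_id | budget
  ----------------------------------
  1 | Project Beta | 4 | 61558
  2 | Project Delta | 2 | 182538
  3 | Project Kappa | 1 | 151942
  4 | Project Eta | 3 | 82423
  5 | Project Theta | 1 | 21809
SELECT SUM(hire_year) FROM employees WHERE salary < 87132

Execution result:
10094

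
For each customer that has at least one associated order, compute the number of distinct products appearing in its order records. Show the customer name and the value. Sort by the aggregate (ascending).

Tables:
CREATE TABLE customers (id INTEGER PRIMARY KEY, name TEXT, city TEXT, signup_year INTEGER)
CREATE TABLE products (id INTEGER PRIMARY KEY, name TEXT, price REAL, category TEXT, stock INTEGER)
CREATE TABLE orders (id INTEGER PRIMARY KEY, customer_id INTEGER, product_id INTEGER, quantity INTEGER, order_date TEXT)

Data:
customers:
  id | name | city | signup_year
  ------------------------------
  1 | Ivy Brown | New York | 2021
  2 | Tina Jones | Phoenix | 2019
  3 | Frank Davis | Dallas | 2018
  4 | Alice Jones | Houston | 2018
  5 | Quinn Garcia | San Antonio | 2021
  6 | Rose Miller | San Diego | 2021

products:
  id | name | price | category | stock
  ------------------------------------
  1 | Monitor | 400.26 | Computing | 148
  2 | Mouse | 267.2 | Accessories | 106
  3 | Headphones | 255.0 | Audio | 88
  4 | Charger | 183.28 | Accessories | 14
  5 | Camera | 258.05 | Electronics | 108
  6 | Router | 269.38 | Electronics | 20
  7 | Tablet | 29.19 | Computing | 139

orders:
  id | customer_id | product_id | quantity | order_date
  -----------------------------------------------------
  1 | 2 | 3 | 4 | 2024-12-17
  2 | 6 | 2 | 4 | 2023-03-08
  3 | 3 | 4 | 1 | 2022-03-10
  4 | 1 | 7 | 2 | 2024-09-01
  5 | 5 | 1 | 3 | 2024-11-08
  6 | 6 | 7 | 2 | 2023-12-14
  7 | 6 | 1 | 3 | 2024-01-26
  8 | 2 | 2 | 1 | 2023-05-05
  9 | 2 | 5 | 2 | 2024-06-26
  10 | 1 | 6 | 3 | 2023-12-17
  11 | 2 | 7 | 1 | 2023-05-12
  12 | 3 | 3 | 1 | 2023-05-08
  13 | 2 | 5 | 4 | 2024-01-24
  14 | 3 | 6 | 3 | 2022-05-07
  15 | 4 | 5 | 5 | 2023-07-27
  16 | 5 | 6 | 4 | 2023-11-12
SELECT p.name, COUNT(DISTINCT c.product_id) AS distinct_product_count FROM orders c JOIN customers p ON c.customer_id = p.id GROUP BY p.id, p.name ORDER BY distinct_product_count ASC

Execution result:
name | distinct_product_count
Alice Jones | 1
Ivy Brown | 2
Quinn Garcia | 2
Frank Davis | 3
Rose Miller | 3
Tina Jones | 4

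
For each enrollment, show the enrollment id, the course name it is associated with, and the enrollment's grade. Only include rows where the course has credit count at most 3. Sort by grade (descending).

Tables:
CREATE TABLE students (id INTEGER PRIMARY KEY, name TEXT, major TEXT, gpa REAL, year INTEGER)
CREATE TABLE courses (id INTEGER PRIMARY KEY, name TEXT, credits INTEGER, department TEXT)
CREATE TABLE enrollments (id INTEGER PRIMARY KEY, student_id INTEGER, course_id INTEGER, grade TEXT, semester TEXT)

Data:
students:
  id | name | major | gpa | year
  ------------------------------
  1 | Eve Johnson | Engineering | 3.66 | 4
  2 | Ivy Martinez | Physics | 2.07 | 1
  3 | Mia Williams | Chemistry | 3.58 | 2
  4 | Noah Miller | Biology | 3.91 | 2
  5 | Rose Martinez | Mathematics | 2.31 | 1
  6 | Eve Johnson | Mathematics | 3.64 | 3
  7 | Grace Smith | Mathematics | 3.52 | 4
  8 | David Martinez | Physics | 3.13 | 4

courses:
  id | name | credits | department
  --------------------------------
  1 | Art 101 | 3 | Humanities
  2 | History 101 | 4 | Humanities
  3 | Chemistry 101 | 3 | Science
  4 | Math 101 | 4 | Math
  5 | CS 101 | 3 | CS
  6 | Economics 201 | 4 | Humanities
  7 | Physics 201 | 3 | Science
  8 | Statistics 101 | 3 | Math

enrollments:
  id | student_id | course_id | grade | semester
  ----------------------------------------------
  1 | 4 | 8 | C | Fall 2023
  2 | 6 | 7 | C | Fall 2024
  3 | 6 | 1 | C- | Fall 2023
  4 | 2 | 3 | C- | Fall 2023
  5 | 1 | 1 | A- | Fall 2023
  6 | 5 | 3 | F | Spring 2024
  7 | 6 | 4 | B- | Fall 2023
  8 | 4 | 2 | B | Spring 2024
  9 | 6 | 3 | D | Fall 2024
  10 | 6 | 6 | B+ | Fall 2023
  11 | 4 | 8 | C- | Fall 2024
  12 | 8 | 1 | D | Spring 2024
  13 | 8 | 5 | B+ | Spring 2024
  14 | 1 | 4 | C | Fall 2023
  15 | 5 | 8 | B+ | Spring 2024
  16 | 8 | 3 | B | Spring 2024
SELECT c.id, p.name AS course, c.grade FROM enrollments c JOIN courses p ON c.course_id = p.id WHERE p.credits <= 3 ORDER BY c.grade DESC

Execution result:
id | course | grade
6 | Chemistry 101 | F
9 | Chemistry 101 | D
12 | Art 101 | D
3 | Art 101 | C-
4 | Chemistry 101 | C-
11 | Statistics 101 | C-
1 | Statistics 101 | C
2 | Physics 201 | C
13 | CS 101 | B+
15 | Statistics 101 | B+
16 | Chemistry 101 | B
5 | Art 101 | A-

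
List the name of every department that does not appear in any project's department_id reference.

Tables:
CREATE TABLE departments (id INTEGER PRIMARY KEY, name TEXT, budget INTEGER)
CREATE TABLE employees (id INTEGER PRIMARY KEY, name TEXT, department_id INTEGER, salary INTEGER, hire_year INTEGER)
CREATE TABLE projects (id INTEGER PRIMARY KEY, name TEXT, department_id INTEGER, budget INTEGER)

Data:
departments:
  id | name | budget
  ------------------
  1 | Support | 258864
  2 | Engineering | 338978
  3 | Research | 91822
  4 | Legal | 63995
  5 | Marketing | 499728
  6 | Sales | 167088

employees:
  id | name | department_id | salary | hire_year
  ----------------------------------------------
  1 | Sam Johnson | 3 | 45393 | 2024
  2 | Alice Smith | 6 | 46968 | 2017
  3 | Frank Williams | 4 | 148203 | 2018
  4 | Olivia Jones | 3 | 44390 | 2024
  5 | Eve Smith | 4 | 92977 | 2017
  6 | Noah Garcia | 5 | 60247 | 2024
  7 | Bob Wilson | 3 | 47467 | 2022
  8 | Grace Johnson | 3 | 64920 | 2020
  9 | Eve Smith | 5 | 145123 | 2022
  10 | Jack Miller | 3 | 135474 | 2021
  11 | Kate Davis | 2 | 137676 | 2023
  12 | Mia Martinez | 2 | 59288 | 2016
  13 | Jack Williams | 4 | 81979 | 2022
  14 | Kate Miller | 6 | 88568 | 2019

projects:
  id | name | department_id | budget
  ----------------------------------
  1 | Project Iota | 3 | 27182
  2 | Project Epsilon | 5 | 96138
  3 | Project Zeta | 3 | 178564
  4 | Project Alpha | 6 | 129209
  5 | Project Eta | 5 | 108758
SELECT p.name FROM departments p LEFT JOIN projects c ON c.department_id = p.id WHERE c.id IS NULL

Execution result:
name
Support
Engineering
Legal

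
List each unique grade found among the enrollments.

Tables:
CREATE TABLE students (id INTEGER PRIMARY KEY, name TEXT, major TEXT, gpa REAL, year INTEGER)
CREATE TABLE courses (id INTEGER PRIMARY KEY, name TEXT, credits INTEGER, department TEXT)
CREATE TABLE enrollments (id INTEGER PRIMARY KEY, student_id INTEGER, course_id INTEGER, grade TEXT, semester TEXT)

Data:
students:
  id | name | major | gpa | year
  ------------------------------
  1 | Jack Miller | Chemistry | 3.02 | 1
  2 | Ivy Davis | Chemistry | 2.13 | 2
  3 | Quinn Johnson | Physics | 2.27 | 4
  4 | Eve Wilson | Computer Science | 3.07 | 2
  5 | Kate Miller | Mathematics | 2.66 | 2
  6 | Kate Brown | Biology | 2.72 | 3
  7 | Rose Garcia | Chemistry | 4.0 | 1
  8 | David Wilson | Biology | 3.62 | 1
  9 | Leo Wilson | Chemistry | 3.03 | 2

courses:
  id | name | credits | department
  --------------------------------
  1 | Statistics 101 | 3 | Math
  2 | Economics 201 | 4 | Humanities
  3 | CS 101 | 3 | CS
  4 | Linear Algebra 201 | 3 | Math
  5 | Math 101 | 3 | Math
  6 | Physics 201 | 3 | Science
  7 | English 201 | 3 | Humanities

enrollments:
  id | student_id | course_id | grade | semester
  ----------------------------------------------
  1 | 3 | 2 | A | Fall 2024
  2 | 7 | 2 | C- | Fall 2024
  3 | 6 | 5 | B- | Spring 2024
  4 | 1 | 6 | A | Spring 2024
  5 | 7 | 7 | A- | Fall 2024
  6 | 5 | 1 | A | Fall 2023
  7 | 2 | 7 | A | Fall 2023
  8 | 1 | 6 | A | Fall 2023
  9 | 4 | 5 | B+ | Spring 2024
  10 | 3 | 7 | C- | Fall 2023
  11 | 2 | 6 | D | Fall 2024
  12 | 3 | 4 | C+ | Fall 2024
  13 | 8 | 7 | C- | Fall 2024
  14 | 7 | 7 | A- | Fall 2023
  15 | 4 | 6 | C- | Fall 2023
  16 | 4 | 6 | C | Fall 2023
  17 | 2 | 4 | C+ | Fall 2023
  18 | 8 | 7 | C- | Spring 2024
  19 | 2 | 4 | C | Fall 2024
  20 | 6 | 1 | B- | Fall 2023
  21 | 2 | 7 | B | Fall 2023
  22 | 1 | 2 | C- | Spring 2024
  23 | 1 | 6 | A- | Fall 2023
SELECT DISTINCT grade FROM enrollments

Execution result:
grade
A
C-
B-
A-
B+
D
C+
C
B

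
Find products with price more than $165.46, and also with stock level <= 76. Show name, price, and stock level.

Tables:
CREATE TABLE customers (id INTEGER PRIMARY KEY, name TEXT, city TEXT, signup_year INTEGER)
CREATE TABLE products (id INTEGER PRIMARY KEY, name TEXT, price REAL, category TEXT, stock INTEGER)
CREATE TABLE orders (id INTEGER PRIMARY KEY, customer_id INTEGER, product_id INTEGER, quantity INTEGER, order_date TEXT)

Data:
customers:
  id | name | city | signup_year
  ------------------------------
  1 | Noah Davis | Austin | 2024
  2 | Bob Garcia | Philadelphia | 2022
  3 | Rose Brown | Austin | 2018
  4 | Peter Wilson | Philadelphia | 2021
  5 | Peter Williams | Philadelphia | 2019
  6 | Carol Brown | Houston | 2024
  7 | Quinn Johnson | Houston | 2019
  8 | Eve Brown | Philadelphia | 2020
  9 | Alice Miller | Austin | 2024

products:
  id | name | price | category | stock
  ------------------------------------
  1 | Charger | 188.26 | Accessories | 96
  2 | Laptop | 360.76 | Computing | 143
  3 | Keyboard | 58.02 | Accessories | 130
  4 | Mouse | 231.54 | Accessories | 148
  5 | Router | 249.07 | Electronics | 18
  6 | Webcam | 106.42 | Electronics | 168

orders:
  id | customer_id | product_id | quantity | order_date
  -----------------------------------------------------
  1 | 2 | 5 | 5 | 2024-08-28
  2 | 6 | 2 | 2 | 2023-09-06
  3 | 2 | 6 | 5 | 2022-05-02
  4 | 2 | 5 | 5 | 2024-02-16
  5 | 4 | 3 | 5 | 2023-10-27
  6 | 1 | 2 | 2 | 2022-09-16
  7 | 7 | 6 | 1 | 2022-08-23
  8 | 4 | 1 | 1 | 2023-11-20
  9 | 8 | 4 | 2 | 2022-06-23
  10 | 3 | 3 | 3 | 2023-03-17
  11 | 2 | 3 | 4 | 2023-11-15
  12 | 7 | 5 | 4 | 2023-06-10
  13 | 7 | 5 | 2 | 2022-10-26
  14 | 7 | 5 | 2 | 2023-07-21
SELECT name, price, stock FROM products WHERE price > 165.46 AND stock <= 76

Execution result:
name | price | stock
Router | 249.07 | 18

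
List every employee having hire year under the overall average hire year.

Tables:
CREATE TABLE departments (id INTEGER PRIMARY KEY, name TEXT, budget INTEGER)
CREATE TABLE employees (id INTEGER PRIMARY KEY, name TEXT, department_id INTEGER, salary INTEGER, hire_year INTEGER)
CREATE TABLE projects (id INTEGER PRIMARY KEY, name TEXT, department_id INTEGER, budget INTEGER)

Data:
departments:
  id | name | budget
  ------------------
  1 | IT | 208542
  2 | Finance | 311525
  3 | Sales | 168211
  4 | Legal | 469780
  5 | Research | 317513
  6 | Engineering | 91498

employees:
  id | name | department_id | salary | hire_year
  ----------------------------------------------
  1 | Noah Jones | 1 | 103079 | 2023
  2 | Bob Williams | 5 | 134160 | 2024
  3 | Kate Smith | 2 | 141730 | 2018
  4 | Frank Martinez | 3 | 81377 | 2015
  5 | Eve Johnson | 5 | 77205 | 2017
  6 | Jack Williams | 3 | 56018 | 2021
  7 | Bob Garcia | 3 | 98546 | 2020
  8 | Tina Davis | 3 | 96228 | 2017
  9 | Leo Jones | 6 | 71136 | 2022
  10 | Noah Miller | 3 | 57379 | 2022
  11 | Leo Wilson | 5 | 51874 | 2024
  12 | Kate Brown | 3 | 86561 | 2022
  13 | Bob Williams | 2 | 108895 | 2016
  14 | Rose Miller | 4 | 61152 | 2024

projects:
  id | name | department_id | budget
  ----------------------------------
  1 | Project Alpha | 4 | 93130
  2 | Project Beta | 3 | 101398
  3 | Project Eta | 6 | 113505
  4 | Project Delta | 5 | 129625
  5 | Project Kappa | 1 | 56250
SELECT name, hire_year FROM employees WHERE hire_year < (SELECT AVG(hire_year) FROM employees)

Execution result:
name | hire_year
Kate Smith | 2018
Frank Martinez | 2015
Eve Johnson | 2017
Bob Garcia | 2020
Tina Davis | 2017
Bob Williams | 2016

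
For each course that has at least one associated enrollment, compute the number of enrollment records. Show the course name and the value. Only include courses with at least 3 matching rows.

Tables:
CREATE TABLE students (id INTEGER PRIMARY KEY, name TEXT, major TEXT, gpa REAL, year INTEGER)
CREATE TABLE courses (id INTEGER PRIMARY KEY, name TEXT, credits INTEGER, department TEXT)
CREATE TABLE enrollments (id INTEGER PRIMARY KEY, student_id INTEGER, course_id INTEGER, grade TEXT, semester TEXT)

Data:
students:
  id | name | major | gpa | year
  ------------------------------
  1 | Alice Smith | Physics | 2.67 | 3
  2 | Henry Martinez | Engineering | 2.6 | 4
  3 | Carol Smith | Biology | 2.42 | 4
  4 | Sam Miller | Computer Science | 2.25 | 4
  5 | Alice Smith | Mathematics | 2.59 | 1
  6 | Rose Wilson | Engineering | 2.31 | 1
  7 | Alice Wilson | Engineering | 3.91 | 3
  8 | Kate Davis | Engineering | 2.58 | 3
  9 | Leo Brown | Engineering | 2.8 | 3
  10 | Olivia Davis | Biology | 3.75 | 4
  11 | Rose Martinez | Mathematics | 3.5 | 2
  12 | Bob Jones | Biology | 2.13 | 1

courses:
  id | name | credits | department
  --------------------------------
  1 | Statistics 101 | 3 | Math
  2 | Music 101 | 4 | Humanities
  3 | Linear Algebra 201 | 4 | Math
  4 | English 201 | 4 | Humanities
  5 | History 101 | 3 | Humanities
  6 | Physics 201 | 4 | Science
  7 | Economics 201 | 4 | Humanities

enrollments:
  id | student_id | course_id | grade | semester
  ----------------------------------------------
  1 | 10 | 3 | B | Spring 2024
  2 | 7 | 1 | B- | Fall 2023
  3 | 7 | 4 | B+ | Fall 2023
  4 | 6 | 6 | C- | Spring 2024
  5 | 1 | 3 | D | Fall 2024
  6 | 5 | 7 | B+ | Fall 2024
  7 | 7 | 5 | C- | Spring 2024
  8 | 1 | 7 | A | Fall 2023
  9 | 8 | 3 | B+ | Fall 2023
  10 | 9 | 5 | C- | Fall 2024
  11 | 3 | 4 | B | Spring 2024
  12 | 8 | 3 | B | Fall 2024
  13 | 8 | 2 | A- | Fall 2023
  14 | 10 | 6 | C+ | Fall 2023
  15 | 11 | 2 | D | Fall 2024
SELECT p.name, COUNT(*) AS n FROM enrollments c JOIN courses p ON c.course_id = p.id GROUP BY p.id, p.name HAVING COUNT(*) >= 3

Execution result:
name | n
Linear Algebra 201 | 4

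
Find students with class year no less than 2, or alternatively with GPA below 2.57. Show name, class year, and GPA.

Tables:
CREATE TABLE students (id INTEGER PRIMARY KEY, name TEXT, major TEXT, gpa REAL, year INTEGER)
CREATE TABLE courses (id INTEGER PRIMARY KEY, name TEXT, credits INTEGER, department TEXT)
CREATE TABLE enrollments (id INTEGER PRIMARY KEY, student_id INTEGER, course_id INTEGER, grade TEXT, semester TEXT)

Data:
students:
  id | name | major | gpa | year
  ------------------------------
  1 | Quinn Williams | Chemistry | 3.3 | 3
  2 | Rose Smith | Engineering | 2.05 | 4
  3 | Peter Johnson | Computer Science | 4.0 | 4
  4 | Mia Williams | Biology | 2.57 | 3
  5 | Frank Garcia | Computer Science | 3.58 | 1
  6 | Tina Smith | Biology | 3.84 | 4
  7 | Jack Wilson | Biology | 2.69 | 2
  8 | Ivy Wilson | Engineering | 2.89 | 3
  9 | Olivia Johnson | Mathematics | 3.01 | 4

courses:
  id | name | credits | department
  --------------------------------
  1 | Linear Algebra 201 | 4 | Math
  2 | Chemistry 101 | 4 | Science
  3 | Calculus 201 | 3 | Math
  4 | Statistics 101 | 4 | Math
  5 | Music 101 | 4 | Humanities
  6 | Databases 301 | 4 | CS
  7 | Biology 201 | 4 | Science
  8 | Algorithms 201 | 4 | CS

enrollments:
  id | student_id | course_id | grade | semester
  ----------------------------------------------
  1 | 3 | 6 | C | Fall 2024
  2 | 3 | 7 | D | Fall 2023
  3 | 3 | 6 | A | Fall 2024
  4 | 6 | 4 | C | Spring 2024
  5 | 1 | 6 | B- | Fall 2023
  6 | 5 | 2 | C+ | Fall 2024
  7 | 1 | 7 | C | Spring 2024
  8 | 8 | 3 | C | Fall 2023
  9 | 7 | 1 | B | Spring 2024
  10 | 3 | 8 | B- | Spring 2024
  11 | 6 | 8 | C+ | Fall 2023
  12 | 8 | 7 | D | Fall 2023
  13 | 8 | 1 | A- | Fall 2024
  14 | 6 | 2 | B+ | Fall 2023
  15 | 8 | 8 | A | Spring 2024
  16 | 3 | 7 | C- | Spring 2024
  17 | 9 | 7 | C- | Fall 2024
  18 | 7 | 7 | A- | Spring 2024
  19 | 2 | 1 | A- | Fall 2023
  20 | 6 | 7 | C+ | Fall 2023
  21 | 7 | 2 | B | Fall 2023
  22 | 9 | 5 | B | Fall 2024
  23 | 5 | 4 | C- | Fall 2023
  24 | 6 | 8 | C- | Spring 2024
SELECT name, year, gpa FROM students WHERE year >= 2 OR gpa < 2.57

Execution result:
name | year | gpa
Quinn Williams | 3 | 3.30
Rose Smith | 4 | 2.05
Peter Johnson | 4 | 4.00
Mia Williams | 3 | 2.57
Tina Smith | 4 | 3.84
Jack Wilson | 2 | 2.69
Ivy Wilson | 3 | 2.89
Olivia Johnson | 4 | 3.01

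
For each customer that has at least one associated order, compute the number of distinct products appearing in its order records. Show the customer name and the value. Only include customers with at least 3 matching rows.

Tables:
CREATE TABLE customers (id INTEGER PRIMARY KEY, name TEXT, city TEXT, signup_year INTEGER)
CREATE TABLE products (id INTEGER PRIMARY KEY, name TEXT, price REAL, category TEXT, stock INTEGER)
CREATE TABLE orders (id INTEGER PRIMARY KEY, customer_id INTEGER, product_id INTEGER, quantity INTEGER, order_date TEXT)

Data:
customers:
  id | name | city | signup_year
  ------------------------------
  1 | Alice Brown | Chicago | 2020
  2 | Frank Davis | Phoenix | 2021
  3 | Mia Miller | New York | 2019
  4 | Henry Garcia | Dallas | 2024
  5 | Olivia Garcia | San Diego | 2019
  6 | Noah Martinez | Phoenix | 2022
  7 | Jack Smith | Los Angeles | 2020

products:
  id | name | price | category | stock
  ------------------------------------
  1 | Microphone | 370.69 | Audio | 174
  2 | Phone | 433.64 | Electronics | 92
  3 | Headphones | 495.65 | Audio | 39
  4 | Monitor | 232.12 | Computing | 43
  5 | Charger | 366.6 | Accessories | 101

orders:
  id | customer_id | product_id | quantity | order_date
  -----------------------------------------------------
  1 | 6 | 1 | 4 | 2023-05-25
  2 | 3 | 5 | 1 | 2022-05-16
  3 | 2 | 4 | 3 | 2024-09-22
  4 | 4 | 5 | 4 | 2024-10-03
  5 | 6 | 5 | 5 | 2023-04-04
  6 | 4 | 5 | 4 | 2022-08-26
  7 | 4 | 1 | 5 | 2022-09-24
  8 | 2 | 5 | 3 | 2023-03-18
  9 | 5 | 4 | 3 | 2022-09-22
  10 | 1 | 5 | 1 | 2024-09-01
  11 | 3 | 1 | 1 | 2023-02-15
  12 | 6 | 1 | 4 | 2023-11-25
SELECT p.name, COUNT(DISTINCT c.product_id) AS distinct_product_count FROM orders c JOIN customers p ON c.customer_id = p.id GROUP BY p.id, p.name HAVING COUNT(*) >= 3

Execution result:
name | distinct_product_count
Henry Garcia | 2
Noah Martinez | 2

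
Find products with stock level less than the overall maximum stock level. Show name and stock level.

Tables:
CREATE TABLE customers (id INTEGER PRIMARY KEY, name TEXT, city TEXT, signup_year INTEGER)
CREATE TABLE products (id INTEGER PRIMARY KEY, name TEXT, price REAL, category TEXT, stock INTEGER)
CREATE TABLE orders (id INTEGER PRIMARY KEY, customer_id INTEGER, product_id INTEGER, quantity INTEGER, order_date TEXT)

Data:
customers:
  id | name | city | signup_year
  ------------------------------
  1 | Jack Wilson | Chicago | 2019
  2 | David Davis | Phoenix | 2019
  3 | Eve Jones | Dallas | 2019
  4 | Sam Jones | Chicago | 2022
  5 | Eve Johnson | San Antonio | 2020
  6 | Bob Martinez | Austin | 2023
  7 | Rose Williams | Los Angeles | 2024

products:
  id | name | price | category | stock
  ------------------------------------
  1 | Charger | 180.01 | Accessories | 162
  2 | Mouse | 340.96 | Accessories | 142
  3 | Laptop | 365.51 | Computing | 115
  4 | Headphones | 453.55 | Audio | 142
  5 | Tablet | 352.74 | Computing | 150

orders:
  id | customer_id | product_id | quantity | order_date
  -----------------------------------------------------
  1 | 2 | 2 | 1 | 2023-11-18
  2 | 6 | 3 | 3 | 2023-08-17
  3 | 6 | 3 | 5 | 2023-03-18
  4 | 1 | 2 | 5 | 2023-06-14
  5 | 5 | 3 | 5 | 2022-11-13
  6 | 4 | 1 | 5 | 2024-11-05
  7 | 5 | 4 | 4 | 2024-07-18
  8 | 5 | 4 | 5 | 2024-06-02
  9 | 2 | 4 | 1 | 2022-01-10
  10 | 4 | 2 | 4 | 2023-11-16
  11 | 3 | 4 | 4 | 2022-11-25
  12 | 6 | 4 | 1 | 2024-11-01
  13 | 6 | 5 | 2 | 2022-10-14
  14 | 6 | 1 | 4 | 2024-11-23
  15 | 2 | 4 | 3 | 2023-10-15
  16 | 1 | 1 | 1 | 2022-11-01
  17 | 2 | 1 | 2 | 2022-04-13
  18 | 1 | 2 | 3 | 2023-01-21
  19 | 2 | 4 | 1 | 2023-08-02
SELECT name, stock FROM products WHERE stock < (SELECT MAX(stock) FROM products)

Execution result:
name | stock
Mouse | 142
Laptop | 115
Headphones | 142
Tablet | 150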